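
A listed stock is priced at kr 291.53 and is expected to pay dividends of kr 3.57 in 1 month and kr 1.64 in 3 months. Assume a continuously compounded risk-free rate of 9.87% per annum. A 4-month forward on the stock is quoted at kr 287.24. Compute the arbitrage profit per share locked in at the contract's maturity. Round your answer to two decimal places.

PV(dividends) I = 3.57·e^(−0.0987·1/12) + 1.64·e^(−0.0987·3/12) = 5.1408
Fair forward F* = (S − I)·e^(rT) = (291.53 − 5.1408)·e^0.032900 = 286.3892 × 1.033447 = 295.9681
Market kr 287.24 < fair 295.9681: forward underpriced → reverse cash-and-carry (short the stock, invest proceeds at r, pay the dividends, go long the forward).
Profit at T = |F_mkt − F*| = |287.24 − 295.9681| = kr 8.73 per share

kr 8.73 per share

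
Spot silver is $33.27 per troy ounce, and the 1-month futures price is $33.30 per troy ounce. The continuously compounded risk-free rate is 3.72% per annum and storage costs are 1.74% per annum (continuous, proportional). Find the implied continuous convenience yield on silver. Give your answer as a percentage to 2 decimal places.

4.38%

F = S·e^((r+u−y)T) ⇒ (r+u−y) = ln(F/S)/T
ln(33.30/33.27) = 0.000901; /T ⇒ 0.010812
y = r + u − ln(F/S)/T = 0.0372 + 0.0174 − 0.010812 = 0.043788
y = 4.38%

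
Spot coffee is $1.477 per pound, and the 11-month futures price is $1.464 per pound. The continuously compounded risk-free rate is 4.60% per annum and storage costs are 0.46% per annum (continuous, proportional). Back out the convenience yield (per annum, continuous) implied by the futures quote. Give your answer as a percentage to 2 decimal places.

6.02%

F = S·e^((r+u−y)T) ⇒ (r+u−y) = ln(F/S)/T
ln(1.464/1.477) = -0.008841; /T ⇒ -0.009645
y = r + u − ln(F/S)/T = 0.0460 + 0.0046 + 0.009645 = 0.060245
y = 6.02%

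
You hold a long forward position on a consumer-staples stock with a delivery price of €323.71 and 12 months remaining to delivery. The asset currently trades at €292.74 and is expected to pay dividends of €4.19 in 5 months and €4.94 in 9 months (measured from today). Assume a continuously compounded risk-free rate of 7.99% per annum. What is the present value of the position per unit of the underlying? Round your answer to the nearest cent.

PV(remaining dividends) I = 4.19·e^(−0.0799·5/12) + 4.94·e^(−0.0799·9/12) = 8.7055
Current forward F = (S − I)·e^(rT) = (292.74 − 8.7055)·e^(0.0799·12/12) = 284.0345 × 1.083179 = 307.6602
Value (long) = (F − K)·e^(−rT) = (307.6602 − 323.71) × 0.923209 = -14.8173
Value = -€14.82

-€14.82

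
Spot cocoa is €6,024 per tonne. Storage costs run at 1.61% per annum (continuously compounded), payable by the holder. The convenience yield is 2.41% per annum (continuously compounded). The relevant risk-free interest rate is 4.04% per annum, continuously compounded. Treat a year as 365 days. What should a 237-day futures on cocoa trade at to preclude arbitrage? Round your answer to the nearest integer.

Net carry = r + u − y = 0.0404 + 0.0161 − 0.0241 = 0.0324
F = S·e^((r+u−y)T) = 6024 · e^(0.0324 × 237/365) = 6024 · e^0.021038
= 6024 × 1.021261 = €6,152 per tonne

€6,152 per tonne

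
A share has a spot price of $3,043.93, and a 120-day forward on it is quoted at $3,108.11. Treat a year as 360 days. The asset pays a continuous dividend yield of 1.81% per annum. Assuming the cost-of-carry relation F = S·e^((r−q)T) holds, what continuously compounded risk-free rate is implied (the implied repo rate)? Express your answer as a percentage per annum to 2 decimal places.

8.07%

From F = S·e^((r−q)T): (r − q) = ln(F/S)/T
ln(3108.11/3043.93) = ln(1.021085) = 0.020866
(r − q) = 0.020866 / (120/360) = 0.062598
r = ln(F/S)/T + q = 0.062598 + 0.0181 = 0.080698
r = 8.07%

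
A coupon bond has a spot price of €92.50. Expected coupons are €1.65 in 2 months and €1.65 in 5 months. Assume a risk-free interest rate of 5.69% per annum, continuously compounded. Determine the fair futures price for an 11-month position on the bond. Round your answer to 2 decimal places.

€94.03

PV(coupons) I = 1.65·e^(−0.0569·2/12) + 1.65·e^(−0.0569·5/12)
I = 1.6344 + 1.6113 = 3.2457
F = (S − I)·e^(rT) = (92.50 − 3.2457) · e^(0.0569·11/12)
= 89.2543 · e^0.052158 = 89.2543 × 1.053542 = €94.03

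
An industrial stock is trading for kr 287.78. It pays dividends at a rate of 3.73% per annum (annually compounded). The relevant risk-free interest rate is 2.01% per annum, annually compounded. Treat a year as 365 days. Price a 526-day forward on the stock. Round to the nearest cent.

kr 280.93

F = S · (1+r)^T / (1+q)^T
= 287.78 × 1.029094 / 1.054192 = 287.78 × 0.976192
F = kr 280.93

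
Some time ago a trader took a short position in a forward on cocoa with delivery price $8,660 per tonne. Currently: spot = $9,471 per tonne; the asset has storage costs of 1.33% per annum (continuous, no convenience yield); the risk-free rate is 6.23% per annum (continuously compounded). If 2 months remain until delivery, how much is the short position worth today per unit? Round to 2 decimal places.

Current fair forward for the remaining 2 months: F = S·e^((r + u)·T), (r + u) = 0.0623 + 0.0133 = 0.0756
F = 9471 · e^(0.0756 × 2/12) = 9471 × 1.01267971 = 9591.0895
Value of long forward = (F − K)·e^(−rT) = (9591.0895 − 8660) · e^(−0.0623·2/12)
= 931.0895 × 0.98967039 = 921.47
Short position value = −(long value) = -$921.47

-$921.47 per tonne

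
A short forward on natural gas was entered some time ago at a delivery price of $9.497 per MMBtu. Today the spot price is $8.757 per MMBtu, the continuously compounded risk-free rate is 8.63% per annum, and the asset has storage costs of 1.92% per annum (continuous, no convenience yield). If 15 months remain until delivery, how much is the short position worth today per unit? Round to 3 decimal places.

-$0.444 per MMBtu

Current fair forward for the remaining 15 months: F = S·e^((r + u)·T), (r + u) = 0.0863 + 0.0192 = 0.1055
F = 8.757 · e^(0.1055 × 15/12) = 8.757 × 1.140966 = 9.9914
Value of long forward = (F − K)·e^(−rT) = (9.9914 − 9.497) · e^(−0.0863·15/12)
= 0.4944 × 0.897740 = 0.444
Short position value = −(long value) = -$0.444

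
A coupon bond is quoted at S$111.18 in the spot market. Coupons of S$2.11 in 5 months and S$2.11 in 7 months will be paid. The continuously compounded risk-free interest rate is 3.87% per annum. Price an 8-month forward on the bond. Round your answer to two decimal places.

S$109.84

PV(coupons) I = 2.11·e^(−0.0387·5/12) + 2.11·e^(−0.0387·7/12)
I = 2.0762 + 2.0629 = 4.1391
F = (S − I)·e^(rT) = (111.18 − 4.1391) · e^(0.0387·8/12)
= 107.0409 · e^0.025800 = 107.0409 × 1.026136 = S$109.84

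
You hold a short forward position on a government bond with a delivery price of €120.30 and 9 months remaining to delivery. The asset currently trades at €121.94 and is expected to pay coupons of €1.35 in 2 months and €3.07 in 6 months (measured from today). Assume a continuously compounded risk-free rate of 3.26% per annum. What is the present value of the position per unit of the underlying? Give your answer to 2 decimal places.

-€0.18

PV(remaining coupons) I = 1.35·e^(−0.0326·2/12) + 3.07·e^(−0.0326·6/12) = 4.3630
Current forward F = (S − I)·e^(rT) = (121.94 − 4.3630)·e^(0.0326·9/12) = 117.5770 × 1.024751 = 120.4871
Value (long) = (F − K)·e^(−rT) = (120.4871 − 120.30) × 0.975846 = 0.1826
Short position value = −(long value) = -€0.18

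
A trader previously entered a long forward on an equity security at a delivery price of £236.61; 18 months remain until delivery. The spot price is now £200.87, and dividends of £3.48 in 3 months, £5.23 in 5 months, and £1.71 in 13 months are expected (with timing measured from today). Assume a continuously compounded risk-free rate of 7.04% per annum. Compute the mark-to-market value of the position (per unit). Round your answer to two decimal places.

-£22.11

PV(remaining dividends) I = 3.48·e^(−0.0704·3/12) + 5.23·e^(−0.0704·5/12) + 1.71·e^(−0.0704·13/12) = 10.0825
Current forward F = (S − I)·e^(rT) = (200.87 − 10.0825)·e^(0.0704·18/12) = 190.7875 × 1.111377 = 212.0368
Value (long) = (F − K)·e^(−rT) = (212.0368 − 236.61) × 0.899784 = -22.1106
Value = -£22.11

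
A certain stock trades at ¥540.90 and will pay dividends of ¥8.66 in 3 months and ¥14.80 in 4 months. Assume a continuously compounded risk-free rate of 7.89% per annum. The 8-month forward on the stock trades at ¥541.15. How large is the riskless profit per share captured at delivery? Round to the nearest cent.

PV(dividends) I = 8.66·e^(−0.0789·3/12) + 14.80·e^(−0.0789·4/12) = 22.9067
Fair forward F* = (S − I)·e^(rT) = (540.90 − 22.9067)·e^0.052600 = 517.9933 × 1.054008 = 545.9691
Market ¥541.15 < fair 545.9691: forward underpriced → reverse cash-and-carry (short the stock, invest proceeds at r, pay the dividends, go long the forward).
Profit at T = |F_mkt − F*| = |541.15 − 545.9691| = ¥4.82 per share

¥4.82 per share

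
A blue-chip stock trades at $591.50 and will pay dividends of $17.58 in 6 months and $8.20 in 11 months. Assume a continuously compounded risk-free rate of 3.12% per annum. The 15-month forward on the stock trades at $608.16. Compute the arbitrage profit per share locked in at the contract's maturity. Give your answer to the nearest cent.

PV(dividends) I = 17.58·e^(−0.0312·6/12) + 8.20·e^(−0.0312·11/12) = 25.2767
Fair forward F* = (S − I)·e^(rT) = (591.50 − 25.2767)·e^0.039000 = 566.2233 × 1.039770 = 588.7420
Market $608.16 > fair 588.7420: forward overpriced → cash-and-carry (borrow at r, buy the stock and collect the dividends, short the forward).
Profit at T = |F_mkt − F*| = |608.16 − 588.7420| = $19.42 per share

$19.42 per share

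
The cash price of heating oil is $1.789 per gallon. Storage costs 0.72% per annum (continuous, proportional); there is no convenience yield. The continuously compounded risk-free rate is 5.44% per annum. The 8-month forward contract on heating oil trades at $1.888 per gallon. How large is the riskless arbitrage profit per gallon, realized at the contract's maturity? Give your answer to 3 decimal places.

Fair forward: F* = S·e^(carry·T), with carry = (r + u) = 0.0544 + 0.0072 = 0.0616
F* = 1.789 · e^(0.0616 × 8/12) = 1.789 · e^0.041067 = 1.789 × 1.041922 = $1.8640
Market $1.888 > fair $1.8640: forward overpriced → cash-and-carry (buy spot, short the forward).
At maturity, profit = |F_mkt − F*| = |1.888 − 1.8640| = $0.024 per gallon

$0.024 per gallon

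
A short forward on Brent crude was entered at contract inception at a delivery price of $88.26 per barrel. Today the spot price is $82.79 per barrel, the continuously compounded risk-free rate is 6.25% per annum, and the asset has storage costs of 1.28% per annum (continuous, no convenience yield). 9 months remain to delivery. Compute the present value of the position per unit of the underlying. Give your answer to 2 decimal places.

Current fair forward for the remaining 9 months: F = S·e^((r + u)·T), (r + u) = 0.0625 + 0.0128 = 0.0753
F = 82.79 · e^(0.0753 × 9/12) = 82.79 × 1.058100 = 87.6001
Value of long forward = (F − K)·e^(−rT) = (87.6001 − 88.26) · e^(−0.0625·9/12)
= -0.6599 × 0.954207 = -0.63
Short position value = −(long value) = $0.63

$0.63 per barrel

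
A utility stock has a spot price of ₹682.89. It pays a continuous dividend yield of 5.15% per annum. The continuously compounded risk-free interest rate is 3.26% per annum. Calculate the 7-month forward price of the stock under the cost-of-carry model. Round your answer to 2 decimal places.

F = S·e^((r − q)T) = 682.89 · e^((0.0326 − 0.0515) × 7/12)
= 682.89 · e^-0.011025 = 682.89 × 0.989036
F = ₹675.40

₹675.40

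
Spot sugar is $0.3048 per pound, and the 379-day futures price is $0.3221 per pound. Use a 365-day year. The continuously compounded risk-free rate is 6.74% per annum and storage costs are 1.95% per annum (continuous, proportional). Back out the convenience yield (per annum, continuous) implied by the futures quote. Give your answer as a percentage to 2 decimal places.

F = S·e^((r+u−y)T) ⇒ (r+u−y) = ln(F/S)/T
ln(0.3221/0.3048) = 0.055206; /T ⇒ 0.053167
y = r + u − ln(F/S)/T = 0.0674 + 0.0195 − 0.053167 = 0.033733
y = 3.37%

3.37%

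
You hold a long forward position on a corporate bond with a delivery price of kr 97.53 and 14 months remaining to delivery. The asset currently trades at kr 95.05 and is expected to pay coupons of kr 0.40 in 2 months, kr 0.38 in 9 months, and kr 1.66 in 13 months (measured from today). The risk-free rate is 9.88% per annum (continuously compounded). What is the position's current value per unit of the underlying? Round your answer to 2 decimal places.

kr 5.90

PV(remaining coupons) I = 0.40·e^(−0.0988·2/12) + 0.38·e^(−0.0988·9/12) + 1.66·e^(−0.0988·13/12) = 2.2378
Current forward F = (S − I)·e^(rT) = (95.05 − 2.2378)·e^(0.0988·14/12) = 92.8122 × 1.122173 = 104.1513
Value (long) = (F − K)·e^(−rT) = (104.1513 − 97.53) × 0.891128 = 5.9004
Value = kr 5.90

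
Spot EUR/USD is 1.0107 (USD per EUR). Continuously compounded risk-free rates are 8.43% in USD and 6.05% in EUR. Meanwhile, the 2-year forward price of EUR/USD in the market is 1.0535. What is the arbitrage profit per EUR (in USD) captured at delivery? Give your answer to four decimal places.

Fair forward: F* = S·e^(carry·T), with carry = (r_USD − r_EUR) = 0.0843 − 0.0605 = 0.0238
F* = 1.0107 · e^(0.0238 × 2) = 1.0107 · e^0.047600 = 1.0107 × 1.048751 = 1.0600
Market 1.0535 < fair 1.0600: forward underpriced → reverse cash-and-carry (short spot, go long the forward).
At maturity, profit = |F_mkt − F*| = |1.0535 − 1.0600| = 0.0065 per EUR (in USD)

0.0065 per EUR (in USD)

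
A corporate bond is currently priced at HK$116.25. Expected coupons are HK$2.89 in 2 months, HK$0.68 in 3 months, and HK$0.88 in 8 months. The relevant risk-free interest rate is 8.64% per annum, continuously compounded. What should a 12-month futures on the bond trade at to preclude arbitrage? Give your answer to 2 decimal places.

HK$122.00

PV(coupons) I = 2.89·e^(−0.0864·2/12) + 0.68·e^(−0.0864·3/12) + 0.88·e^(−0.0864·8/12)
I = 2.8487 + 0.6655 + 0.8307 = 4.3449
F = (S − I)·e^(rT) = (116.25 − 4.3449) · e^(0.0864·12/12)
= 111.9051 · e^0.086400 = 111.9051 × 1.090242 = HK$122.00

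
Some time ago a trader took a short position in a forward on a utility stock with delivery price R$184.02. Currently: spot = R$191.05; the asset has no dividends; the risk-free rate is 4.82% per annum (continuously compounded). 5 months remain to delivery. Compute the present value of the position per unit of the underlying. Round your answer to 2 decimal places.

-R$10.69

Current fair forward for the remaining 5 months: F = S·e^(r·T), r = 0.0482
F = 191.05 · e^(0.0482 × 5/12) = 191.05 × 1.020286 = 194.9256
Value of long forward = (F − K)·e^(−rT) = (194.9256 − 184.02) · e^(−0.0482·5/12)
= 10.9056 × 0.980117 = 10.69
Short position value = −(long value) = -R$10.69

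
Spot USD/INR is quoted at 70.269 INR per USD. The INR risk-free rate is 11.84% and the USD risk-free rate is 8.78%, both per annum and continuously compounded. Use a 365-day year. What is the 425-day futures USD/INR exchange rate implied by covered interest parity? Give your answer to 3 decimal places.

F = S·e^((r_INR − r_USD)T) = 70.269 · e^((0.1184 − 0.0878) × 425/365)
= 70.269 · e^0.035630 = 70.269 × 1.036272
F = 72.818 INR per USD

72.818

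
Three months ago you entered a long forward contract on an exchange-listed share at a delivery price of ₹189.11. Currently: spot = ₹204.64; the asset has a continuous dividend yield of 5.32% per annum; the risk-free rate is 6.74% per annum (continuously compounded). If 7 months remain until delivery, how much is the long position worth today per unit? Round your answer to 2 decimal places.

₹16.57

Current fair forward for the remaining 7 months: F = S·e^((r − q)·T), (r − q) = 0.0674 − 0.0532 = 0.0142
F = 204.64 · e^(0.0142 × 7/12) = 204.64 × 1.008318 = 206.3422
Value of long forward = (F − K)·e^(−rT) = (206.3422 − 189.11) · e^(−0.0674·7/12)
= 17.2322 × 0.961446 = 16.57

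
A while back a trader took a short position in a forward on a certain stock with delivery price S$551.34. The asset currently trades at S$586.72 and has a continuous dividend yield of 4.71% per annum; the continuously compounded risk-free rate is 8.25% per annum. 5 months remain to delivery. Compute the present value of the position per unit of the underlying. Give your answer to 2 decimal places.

Current fair forward for the remaining 5 months: F = S·e^((r − q)·T), (r − q) = 0.0825 − 0.0471 = 0.0354
F = 586.72 · e^(0.0354 × 5/12) = 586.72 × 1.014859 = 595.4381
Value of long forward = (F − K)·e^(−rT) = (595.4381 − 551.34) · e^(−0.0825·5/12)
= 44.0981 × 0.966209 = 42.61
Short position value = −(long value) = -S$42.61

-S$42.61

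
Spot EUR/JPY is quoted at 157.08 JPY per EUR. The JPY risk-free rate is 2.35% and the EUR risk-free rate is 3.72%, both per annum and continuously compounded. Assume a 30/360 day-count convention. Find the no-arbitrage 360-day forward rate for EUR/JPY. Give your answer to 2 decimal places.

154.94

F = S·e^((r_JPY − r_EUR)T) = 157.08 · e^((0.0235 − 0.0372) × 360/360)
= 157.08 · e^-0.013700 = 157.08 × 0.986393
F = 154.94 JPY per EUR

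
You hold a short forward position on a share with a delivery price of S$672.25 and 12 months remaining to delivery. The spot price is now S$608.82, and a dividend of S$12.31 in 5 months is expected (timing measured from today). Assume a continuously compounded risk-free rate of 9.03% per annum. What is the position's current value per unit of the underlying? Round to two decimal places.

PV(remaining dividends) I = 12.31·e^(−0.0903·5/12) = 11.8554
Current forward F = (S − I)·e^(rT) = (608.82 − 11.8554)·e^(0.0903·12/12) = 596.9646 × 1.094503 = 653.3795
Value (long) = (F − K)·e^(−rT) = (653.3795 − 672.25) × 0.913657 = -17.2412
Short position value = −(long value) = S$17.24

S$17.24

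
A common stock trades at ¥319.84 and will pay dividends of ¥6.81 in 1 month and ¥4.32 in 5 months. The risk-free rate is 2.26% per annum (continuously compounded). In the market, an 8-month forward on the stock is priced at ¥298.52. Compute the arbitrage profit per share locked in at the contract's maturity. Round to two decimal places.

¥14.93 per share

PV(dividends) I = 6.81·e^(−0.0226·1/12) + 4.32·e^(−0.0226·5/12) = 11.0767
Fair forward F* = (S − I)·e^(rT) = (319.84 − 11.0767)·e^0.015067 = 308.7633 × 1.015181 = 313.4506
Market ¥298.52 < fair 313.4506: forward underpriced → reverse cash-and-carry (short the stock, invest proceeds at r, pay the dividends, go long the forward).
Profit at T = |F_mkt − F*| = |298.52 − 313.4506| = ¥14.93 per share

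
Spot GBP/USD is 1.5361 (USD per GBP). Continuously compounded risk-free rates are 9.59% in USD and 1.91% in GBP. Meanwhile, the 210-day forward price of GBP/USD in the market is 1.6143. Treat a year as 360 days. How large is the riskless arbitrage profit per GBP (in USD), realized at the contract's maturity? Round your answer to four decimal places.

Fair forward: F* = S·e^(carry·T), with carry = (r_USD − r_GBP) = 0.0959 − 0.0191 = 0.0768
F* = 1.5361 · e^(0.0768 × 210/360) = 1.5361 · e^0.044800 = 1.5361 × 1.045819 = 1.6065
Market 1.6143 > fair 1.6065: forward overpriced → cash-and-carry (buy spot, short the forward).
At maturity, profit = |F_mkt − F*| = |1.6143 − 1.6065| = 0.0078 per GBP (in USD)

0.0078 per GBP (in USD)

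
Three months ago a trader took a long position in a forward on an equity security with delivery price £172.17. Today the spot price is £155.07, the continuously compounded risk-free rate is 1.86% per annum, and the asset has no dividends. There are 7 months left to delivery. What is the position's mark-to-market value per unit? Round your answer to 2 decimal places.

-£15.24

Current fair forward for the remaining 7 months: F = S·e^(r·T), r = 0.0186
F = 155.07 · e^(0.0186 × 7/12) = 155.07 × 1.010909 = 156.7617
Value of long forward = (F − K)·e^(−rT) = (156.7617 − 172.17) · e^(−0.0186·7/12)
= -15.4083 × 0.989209 = -15.24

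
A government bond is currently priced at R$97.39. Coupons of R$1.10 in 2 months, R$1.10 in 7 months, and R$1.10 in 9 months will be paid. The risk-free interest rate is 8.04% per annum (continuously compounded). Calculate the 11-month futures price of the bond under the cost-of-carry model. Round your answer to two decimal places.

PV(coupons) I = 1.10·e^(−0.0804·2/12) + 1.10·e^(−0.0804·7/12) + 1.10·e^(−0.0804·9/12)
I = 1.0854 + 1.0496 + 1.0356 = 3.1706
F = (S − I)·e^(rT) = (97.39 − 3.1706) · e^(0.0804·11/12)
= 94.2194 · e^0.073700 = 94.2194 × 1.076484 = R$101.43

R$101.43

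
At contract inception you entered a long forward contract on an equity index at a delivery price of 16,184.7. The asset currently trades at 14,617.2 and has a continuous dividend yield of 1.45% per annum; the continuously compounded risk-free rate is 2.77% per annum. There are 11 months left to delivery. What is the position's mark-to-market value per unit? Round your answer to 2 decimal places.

-1354.72

Current fair forward for the remaining 11 months: F = S·e^((r − q)·T), (r − q) = 0.0277 − 0.0145 = 0.0132
F = 14617.2 · e^(0.0132 × 11/12) = 14617.2 × 1.01217350 = 14795.1425
Value of long forward = (F − K)·e^(−rT) = (14795.1425 − 16184.7) · e^(−0.0277·11/12)
= -1389.5575 × 0.97492799 = -1354.72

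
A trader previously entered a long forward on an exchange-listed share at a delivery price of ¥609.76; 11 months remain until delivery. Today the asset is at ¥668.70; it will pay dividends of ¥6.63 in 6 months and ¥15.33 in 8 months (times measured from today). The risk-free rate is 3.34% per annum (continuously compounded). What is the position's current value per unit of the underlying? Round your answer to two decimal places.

¥55.81

PV(remaining dividends) I = 6.63·e^(−0.0334·6/12) + 15.33·e^(−0.0334·8/12) = 21.5126
Current forward F = (S − I)·e^(rT) = (668.70 − 21.5126)·e^(0.0334·11/12) = 647.1874 × 1.031090 = 667.3085
Value (long) = (F − K)·e^(−rT) = (667.3085 − 609.76) × 0.969847 = 55.8132
Value = ¥55.81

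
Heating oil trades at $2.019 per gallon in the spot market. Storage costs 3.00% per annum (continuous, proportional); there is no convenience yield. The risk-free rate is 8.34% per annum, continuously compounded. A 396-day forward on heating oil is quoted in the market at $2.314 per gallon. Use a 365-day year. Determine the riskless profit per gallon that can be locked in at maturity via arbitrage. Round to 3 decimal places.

$0.031 per gallon

Fair forward: F* = S·e^(carry·T), with carry = (r + u) = 0.0834 + 0.0300 = 0.1134
F* = 2.019 · e^(0.1134 × 396/365) = 2.019 · e^0.123031 = 2.019 × 1.130919 = $2.2833
Market $2.314 > fair $2.2833: forward overpriced → cash-and-carry (buy spot, short the forward).
At maturity, profit = |F_mkt − F*| = |2.314 − 2.2833| = $0.031 per gallon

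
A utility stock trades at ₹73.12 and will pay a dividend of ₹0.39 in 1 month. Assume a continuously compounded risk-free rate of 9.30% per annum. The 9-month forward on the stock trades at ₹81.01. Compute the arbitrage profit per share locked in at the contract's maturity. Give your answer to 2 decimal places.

₹3.02 per share

PV(dividends) I = 0.39·e^(−0.0930·1/12) = 0.3870
Fair forward F* = (S − I)·e^(rT) = (73.12 − 0.3870)·e^0.069750 = 72.7330 × 1.072240 = 77.9872
Market ₹81.01 > fair 77.9872: forward overpriced → cash-and-carry (borrow at r, buy the stock and collect the dividends, short the forward).
Profit at T = |F_mkt − F*| = |81.01 − 77.9872| = ₹3.02 per share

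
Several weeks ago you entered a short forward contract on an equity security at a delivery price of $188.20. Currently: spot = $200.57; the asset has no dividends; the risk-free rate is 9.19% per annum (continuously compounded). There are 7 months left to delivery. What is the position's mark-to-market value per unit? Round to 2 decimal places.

Current fair forward for the remaining 7 months: F = S·e^(r·T), r = 0.0919
F = 200.57 · e^(0.0919 × 7/12) = 200.57 × 1.055071 = 211.6156
Value of long forward = (F − K)·e^(−rT) = (211.6156 − 188.20) · e^(−0.0919·7/12)
= 23.4156 × 0.947803 = 22.19
Short position value = −(long value) = -$22.19

-$22.19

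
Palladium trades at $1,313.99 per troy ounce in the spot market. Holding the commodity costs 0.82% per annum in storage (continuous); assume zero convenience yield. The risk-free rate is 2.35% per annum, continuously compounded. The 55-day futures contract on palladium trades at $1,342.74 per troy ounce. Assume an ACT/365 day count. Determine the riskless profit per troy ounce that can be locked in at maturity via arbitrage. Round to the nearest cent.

$22.46 per troy ounce

Fair futures: F* = S·e^(carry·T), with carry = (r + u) = 0.0235 + 0.0082 = 0.0317
F* = 1313.99 · e^(0.0317 × 55/365) = 1313.99 · e^0.00477671 = 1313.99 × 1.00478814 = $1320.2816
Market $1342.74 > fair $1320.2816: forward overpriced → cash-and-carry (buy spot, short the forward).
At maturity, profit = |F_mkt − F*| = |1342.74 − 1320.2816| = $22.46 per troy ounce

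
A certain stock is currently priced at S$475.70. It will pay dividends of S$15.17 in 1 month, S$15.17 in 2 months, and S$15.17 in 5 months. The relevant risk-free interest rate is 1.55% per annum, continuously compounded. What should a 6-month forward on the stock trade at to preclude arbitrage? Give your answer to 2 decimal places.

PV(dividends) I = 15.17·e^(−0.0155·1/12) + 15.17·e^(−0.0155·2/12) + 15.17·e^(−0.0155·5/12)
I = 15.1504 + 15.1309 + 15.0723 = 45.3536
F = (S − I)·e^(rT) = (475.70 − 45.3536) · e^(0.0155·6/12)
= 430.3464 · e^0.007750 = 430.3464 × 1.007780 = S$433.69

S$433.69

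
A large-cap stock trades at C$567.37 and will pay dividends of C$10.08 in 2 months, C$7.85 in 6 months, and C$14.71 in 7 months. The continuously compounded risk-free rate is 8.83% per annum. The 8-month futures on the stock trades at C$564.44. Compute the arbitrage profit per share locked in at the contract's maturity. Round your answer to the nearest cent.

PV(dividends) I = 10.08·e^(−0.0883·2/12) + 7.85·e^(−0.0883·6/12) + 14.71·e^(−0.0883·7/12) = 31.4152
Fair futures F* = (S − I)·e^(rT) = (567.37 − 31.4152)·e^0.058867 = 535.9548 × 1.060634 = 568.4519
Market C$564.44 < fair 568.4519: forward underpriced → reverse cash-and-carry (short the stock, invest proceeds at r, pay the dividends, go long the forward).
Profit at T = |F_mkt − F*| = |564.44 − 568.4519| = C$4.01 per share

C$4.01 per share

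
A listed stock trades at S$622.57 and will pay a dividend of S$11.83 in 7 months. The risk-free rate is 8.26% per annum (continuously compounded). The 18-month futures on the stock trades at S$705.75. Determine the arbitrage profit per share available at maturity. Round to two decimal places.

S$13.82 per share

PV(dividends) I = 11.83·e^(−0.0826·7/12) = 11.2735
Fair futures F* = (S − I)·e^(rT) = (622.57 − 11.2735)·e^0.123900 = 611.2965 × 1.131903 = 691.9283
Market S$705.75 > fair 691.9283: forward overpriced → cash-and-carry (borrow at r, buy the stock and collect the dividends, short the forward).
Profit at T = |F_mkt − F*| = |705.75 − 691.9283| = S$13.82 per share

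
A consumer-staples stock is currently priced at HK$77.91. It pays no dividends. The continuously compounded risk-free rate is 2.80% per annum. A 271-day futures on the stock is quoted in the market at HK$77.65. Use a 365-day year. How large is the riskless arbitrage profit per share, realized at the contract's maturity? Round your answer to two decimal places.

Fair futures: F* = S·e^(carry·T), with carry = r = 0.0280
F* = 77.91 · e^(0.0280 × 271/365) = 77.91 · e^0.020789 = 77.91 × 1.021007 = HK$79.5467
Market HK$77.65 < fair HK$79.5467: forward underpriced → reverse cash-and-carry (short spot, go long the forward).
At maturity, profit = |F_mkt − F*| = |77.65 − 79.5467| = HK$1.90 per share

HK$1.90 per share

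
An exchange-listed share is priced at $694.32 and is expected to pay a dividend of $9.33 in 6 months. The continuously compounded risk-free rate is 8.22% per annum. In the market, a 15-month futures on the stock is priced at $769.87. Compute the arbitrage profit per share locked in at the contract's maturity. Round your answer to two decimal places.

PV(dividends) I = 9.33·e^(−0.0822·6/12) = 8.9543
Fair futures F* = (S − I)·e^(rT) = (694.32 − 8.9543)·e^0.102750 = 685.3657 × 1.108214 = 759.5319
Market $769.87 > fair 759.5319: forward overpriced → cash-and-carry (borrow at r, buy the stock and collect the dividends, short the forward).
Profit at T = |F_mkt − F*| = |769.87 − 759.5319| = $10.34 per share

$10.34 per share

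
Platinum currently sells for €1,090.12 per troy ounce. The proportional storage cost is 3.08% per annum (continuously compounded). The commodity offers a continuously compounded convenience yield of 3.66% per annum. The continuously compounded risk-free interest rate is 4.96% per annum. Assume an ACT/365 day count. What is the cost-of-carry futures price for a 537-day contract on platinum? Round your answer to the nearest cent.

€1,162.68 per troy ounce

Net carry = r + u − y = 0.0496 + 0.0308 − 0.0366 = 0.0438
F = S·e^((r+u−y)T) = 1090.12 · e^(0.0438 × 537/365) = 1090.12 · e^0.06444000
= 1090.12 × 1.06656158 = €1,162.68 per troy ounce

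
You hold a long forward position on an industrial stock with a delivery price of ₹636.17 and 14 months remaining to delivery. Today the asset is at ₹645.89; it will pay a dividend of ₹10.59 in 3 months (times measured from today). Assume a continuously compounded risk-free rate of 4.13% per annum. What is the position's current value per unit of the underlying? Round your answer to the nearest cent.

PV(remaining dividends) I = 10.59·e^(−0.0413·3/12) = 10.4812
Current forward F = (S − I)·e^(rT) = (645.89 − 10.4812)·e^(0.0413·14/12) = 635.4088 × 1.049363 = 666.7745
Value (long) = (F − K)·e^(−rT) = (666.7745 − 636.17) × 0.952959 = 29.1648
Value = ₹29.16

₹29.16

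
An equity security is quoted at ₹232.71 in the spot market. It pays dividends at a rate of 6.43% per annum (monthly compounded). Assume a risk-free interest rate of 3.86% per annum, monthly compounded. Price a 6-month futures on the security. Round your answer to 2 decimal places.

₹229.75

F = S · (1+r/12)^(12T) / (1+q/12)^(12T)
= 232.71 × 1.019456 / 1.032584 = 232.71 × 0.987286
F = ₹229.75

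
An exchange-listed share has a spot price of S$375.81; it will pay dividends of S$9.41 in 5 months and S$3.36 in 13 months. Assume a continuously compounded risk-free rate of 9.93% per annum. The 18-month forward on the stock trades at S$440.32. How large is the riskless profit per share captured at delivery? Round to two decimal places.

S$18.13 per share

PV(dividends) I = 9.41·e^(−0.0993·5/12) + 3.36·e^(−0.0993·13/12) = 12.0459
Fair forward F* = (S − I)·e^(rT) = (375.81 − 12.0459)·e^0.148950 = 363.7641 × 1.160615 = 422.1901
Market S$440.32 > fair 422.1901: forward overpriced → cash-and-carry (borrow at r, buy the stock and collect the dividends, short the forward).
Profit at T = |F_mkt − F*| = |440.32 − 422.1901| = S$18.13 per share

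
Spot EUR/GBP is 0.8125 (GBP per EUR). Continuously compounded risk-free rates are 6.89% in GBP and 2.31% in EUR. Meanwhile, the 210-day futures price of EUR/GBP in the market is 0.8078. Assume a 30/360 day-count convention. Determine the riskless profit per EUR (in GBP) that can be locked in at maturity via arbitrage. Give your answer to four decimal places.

Fair futures: F* = S·e^(carry·T), with carry = (r_GBP − r_EUR) = 0.0689 − 0.0231 = 0.0458
F* = 0.8125 · e^(0.0458 × 210/360) = 0.8125 · e^0.026717 = 0.8125 × 1.027077 = 0.8345
Market 0.8078 < fair 0.8345: forward underpriced → reverse cash-and-carry (short spot, go long the forward).
At maturity, profit = |F_mkt − F*| = |0.8078 − 0.8345| = 0.0267 per EUR (in GBP)

0.0267 per EUR (in GBP)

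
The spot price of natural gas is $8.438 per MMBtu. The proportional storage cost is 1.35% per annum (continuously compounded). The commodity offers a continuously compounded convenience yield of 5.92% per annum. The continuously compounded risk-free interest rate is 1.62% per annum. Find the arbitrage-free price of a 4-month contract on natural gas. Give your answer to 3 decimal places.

Net carry = r + u − y = 0.0162 + 0.0135 − 0.0592 = -0.0295
F = S·e^((r+u−y)T) = 8.438 · e^(-0.0295 × 4/12) = 8.438 · e^-0.009833
= 8.438 × 0.990215 = $8.355 per MMBtu

$8.355 per MMBtu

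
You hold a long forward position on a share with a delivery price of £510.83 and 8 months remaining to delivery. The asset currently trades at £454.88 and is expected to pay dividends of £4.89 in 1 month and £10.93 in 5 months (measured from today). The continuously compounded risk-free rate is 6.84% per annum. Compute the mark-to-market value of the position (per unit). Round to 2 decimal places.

-£48.66

PV(remaining dividends) I = 4.89·e^(−0.0684·1/12) + 10.93·e^(−0.0684·5/12) = 15.4851
Current forward F = (S − I)·e^(rT) = (454.88 − 15.4851)·e^(0.0684·8/12) = 439.3949 × 1.046656 = 459.8953
Value (long) = (F − K)·e^(−rT) = (459.8953 − 510.83) × 0.955424 = -48.6642
Value = -£48.66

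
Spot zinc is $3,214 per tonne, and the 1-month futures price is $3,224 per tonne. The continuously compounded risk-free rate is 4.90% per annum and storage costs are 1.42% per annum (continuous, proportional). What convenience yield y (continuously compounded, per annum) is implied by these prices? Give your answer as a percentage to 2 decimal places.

F = S·e^((r+u−y)T) ⇒ (r+u−y) = ln(F/S)/T
ln(3224/3214) = 0.003107; /T ⇒ 0.037284
y = r + u − ln(F/S)/T = 0.0490 + 0.0142 − 0.037284 = 0.025916
y = 2.59%

2.59%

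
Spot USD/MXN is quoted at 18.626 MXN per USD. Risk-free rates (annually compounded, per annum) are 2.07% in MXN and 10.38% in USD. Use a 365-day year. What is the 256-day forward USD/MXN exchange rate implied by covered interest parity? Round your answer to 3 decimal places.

17.631

By covered interest parity, F = S · (1+r_MXN)^T / (1+r_USD)^T
= 18.626 × 1.014474 / 1.071722 = 18.626 × 0.946583
F = 17.631 MXN per USD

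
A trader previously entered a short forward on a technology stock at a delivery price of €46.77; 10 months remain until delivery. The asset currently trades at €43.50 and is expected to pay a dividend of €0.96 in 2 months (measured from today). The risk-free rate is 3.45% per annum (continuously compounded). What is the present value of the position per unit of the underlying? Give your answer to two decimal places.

€2.90

PV(remaining dividends) I = 0.96·e^(−0.0345·2/12) = 0.9545
Current forward F = (S − I)·e^(rT) = (43.50 − 0.9545)·e^(0.0345·10/12) = 42.5455 × 1.029167 = 43.7864
Value (long) = (F − K)·e^(−rT) = (43.7864 − 46.77) × 0.971659 = -2.8990
Short position value = −(long value) = €2.90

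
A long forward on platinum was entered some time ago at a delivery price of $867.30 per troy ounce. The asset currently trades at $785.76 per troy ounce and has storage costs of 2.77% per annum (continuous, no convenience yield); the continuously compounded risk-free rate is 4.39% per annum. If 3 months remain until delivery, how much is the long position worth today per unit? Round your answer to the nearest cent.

Current fair forward for the remaining 3 months: F = S·e^((r + u)·T), (r + u) = 0.0439 + 0.0277 = 0.0716
F = 785.76 · e^(0.0716 × 3/12) = 785.76 × 1.018061 = 799.9516
Value of long forward = (F − K)·e^(−rT) = (799.9516 − 867.30) · e^(−0.0439·3/12)
= -67.3484 × 0.989085 = -66.61

-$66.61 per troy ounce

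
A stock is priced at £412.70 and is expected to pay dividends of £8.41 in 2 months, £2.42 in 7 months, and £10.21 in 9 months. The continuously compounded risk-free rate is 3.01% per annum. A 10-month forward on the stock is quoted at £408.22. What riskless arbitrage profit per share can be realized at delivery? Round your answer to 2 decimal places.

£6.29 per share

PV(dividends) I = 8.41·e^(−0.0301·2/12) + 2.42·e^(−0.0301·7/12) + 10.21·e^(−0.0301·9/12) = 20.7279
Fair forward F* = (S − I)·e^(rT) = (412.70 − 20.7279)·e^0.025083 = 391.9721 × 1.025400 = 401.9282
Market £408.22 > fair 401.9282: forward overpriced → cash-and-carry (borrow at r, buy the stock and collect the dividends, short the forward).
Profit at T = |F_mkt − F*| = |408.22 − 401.9282| = £6.29 per share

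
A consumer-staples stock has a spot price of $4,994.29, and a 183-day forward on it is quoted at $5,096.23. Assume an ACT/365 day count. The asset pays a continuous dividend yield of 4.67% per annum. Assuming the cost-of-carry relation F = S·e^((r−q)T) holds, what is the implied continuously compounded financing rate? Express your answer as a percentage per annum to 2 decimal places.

8.70%

From F = S·e^((r−q)T): (r − q) = ln(F/S)/T
ln(5096.23/4994.29) = ln(1.020411) = 0.020205
(r − q) = 0.020205 / (183/365) = 0.040300
r = ln(F/S)/T + q = 0.040300 + 0.0467 = 0.087000
r = 8.70%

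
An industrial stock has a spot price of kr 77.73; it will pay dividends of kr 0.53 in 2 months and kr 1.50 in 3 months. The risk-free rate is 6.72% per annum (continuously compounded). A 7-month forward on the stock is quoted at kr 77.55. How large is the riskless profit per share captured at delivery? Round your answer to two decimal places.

PV(dividends) I = 0.53·e^(−0.0672·2/12) + 1.50·e^(−0.0672·3/12) = 1.9991
Fair forward F* = (S − I)·e^(rT) = (77.73 − 1.9991)·e^0.039200 = 75.7309 × 1.039978 = 78.7585
Market kr 77.55 < fair 78.7585: forward underpriced → reverse cash-and-carry (short the stock, invest proceeds at r, pay the dividends, go long the forward).
Profit at T = |F_mkt − F*| = |77.55 − 78.7585| = kr 1.21 per share

kr 1.21 per share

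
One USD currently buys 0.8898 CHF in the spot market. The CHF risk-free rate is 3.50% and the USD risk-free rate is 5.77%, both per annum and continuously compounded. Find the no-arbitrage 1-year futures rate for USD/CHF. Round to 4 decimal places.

0.8698

F = S·e^((r_CHF − r_USD)T) = 0.8898 · e^((0.0350 − 0.0577) × 12/12)
= 0.8898 · e^-0.022700 = 0.8898 × 0.977556
F = 0.8698 CHF per USD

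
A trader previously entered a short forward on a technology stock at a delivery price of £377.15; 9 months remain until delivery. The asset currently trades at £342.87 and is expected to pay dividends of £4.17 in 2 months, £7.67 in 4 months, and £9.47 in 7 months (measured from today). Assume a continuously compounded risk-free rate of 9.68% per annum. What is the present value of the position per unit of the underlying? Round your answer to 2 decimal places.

£28.35

PV(remaining dividends) I = 4.17·e^(−0.0968·2/12) + 7.67·e^(−0.0968·4/12) + 9.47·e^(−0.0968·7/12) = 20.4798
Current forward F = (S − I)·e^(rT) = (342.87 − 20.4798)·e^(0.0968·9/12) = 322.3902 × 1.075300 = 346.6662
Value (long) = (F − K)·e^(−rT) = (346.6662 − 377.15) × 0.929973 = -28.3491
Short position value = −(long value) = £28.35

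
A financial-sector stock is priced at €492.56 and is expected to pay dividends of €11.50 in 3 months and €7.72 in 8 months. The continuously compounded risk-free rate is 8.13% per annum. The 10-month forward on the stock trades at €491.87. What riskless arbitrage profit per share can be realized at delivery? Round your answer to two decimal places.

PV(dividends) I = 11.50·e^(−0.0813·3/12) + 7.72·e^(−0.0813·8/12) = 18.5813
Fair forward F* = (S − I)·e^(rT) = (492.56 − 18.5813)·e^0.067750 = 473.9787 × 1.070098 = 507.2037
Market €491.87 < fair 507.2037: forward underpriced → reverse cash-and-carry (short the stock, invest proceeds at r, pay the dividends, go long the forward).
Profit at T = |F_mkt − F*| = |491.87 − 507.2037| = €15.33 per share

€15.33 per share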